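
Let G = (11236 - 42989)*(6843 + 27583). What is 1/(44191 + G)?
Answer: -1/1093084587 ≈ -9.1484e-10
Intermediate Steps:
G = -1093128778 (G = -31753*34426 = -1093128778)
1/(44191 + G) = 1/(44191 - 1093128778) = 1/(-1093084587) = -1/1093084587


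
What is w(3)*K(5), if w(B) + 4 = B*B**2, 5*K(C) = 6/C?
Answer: 138/25 ≈ 5.5200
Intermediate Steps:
K(C) = 6/(5*C) (K(C) = (6/C)/5 = 6/(5*C))
w(B) = -4 + B**3 (w(B) = -4 + B*B**2 = -4 + B**3)
w(3)*K(5) = (-4 + 3**3)*((6/5)/5) = (-4 + 27)*((6/5)*(1/5)) = 23*(6/25) = 138/25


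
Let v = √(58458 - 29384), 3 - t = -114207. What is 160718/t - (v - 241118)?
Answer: 13769123749/57105 - √29074 ≈ 2.4095e+5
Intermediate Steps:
t = 114210 (t = 3 - 1*(-114207) = 3 + 114207 = 114210)
v = √29074 ≈ 170.51
160718/t - (v - 241118) = 160718/114210 - (√29074 - 241118) = 160718*(1/114210) - (-241118 + √29074) = 80359/57105 + (241118 - √29074) = 13769123749/57105 - √29074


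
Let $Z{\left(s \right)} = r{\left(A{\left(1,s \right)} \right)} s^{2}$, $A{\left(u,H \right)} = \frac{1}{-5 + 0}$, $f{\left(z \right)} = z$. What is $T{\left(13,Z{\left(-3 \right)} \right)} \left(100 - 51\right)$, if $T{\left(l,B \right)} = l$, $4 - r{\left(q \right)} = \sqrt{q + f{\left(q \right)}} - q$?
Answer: $637$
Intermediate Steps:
$A{\left(u,H \right)} = - \frac{1}{5}$ ($A{\left(u,H \right)} = \frac{1}{-5} = - \frac{1}{5}$)
$r{\left(q \right)} = 4 + q - \sqrt{2} \sqrt{q}$ ($r{\left(q \right)} = 4 - \left(\sqrt{q + q} - q\right) = 4 - \left(\sqrt{2 q} - q\right) = 4 - \left(\sqrt{2} \sqrt{q} - q\right) = 4 - \left(- q + \sqrt{2} \sqrt{q}\right) = 4 + q - \sqrt{2} \sqrt{q}$)
$Z{\left(s \right)} = s^{2} \left(\frac{19}{5} - \frac{i \sqrt{10}}{5}\right)$ ($Z{\left(s \right)} = \left(4 - \frac{1}{5} - \sqrt{2} \sqrt{- \frac{1}{5}}\right) s^{2} = \left(4 - \frac{1}{5} - \sqrt{2} \frac{i \sqrt{5}}{5}\right) s^{2} = \left(4 - \frac{1}{5} - \frac{i \sqrt{10}}{5}\right) s^{2} = \left(\frac{19}{5} - \frac{i \sqrt{10}}{5}\right) s^{2} = s^{2} \left(\frac{19}{5} - \frac{i \sqrt{10}}{5}\right)$)
$T{\left(13,Z{\left(-3 \right)} \right)} \left(100 - 51\right) = 13 \left(100 - 51\right) = 13 \cdot 49 = 637$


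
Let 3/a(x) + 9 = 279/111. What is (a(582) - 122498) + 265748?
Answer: 11459963/80 ≈ 1.4325e+5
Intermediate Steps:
a(x) = -37/80 (a(x) = 3/(-9 + 279/111) = 3/(-9 + 279*(1/111)) = 3/(-9 + 93/37) = 3/(-240/37) = 3*(-37/240) = -37/80)
(a(582) - 122498) + 265748 = (-37/80 - 122498) + 265748 = -9799877/80 + 265748 = 11459963/80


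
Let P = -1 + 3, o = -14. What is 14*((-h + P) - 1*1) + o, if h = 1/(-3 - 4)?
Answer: 2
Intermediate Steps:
h = -1/7 (h = 1/(-7) = -1/7 ≈ -0.14286)
P = 2
14*((-h + P) - 1*1) + o = 14*((-1*(-1/7) + 2) - 1*1) - 14 = 14*((1/7 + 2) - 1) - 14 = 14*(15/7 - 1) - 14 = 14*(8/7) - 14 = 16 - 14 = 2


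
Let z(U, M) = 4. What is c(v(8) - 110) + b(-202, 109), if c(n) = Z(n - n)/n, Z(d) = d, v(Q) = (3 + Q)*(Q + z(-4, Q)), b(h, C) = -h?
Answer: 202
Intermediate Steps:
v(Q) = (3 + Q)*(4 + Q) (v(Q) = (3 + Q)*(Q + 4) = (3 + Q)*(4 + Q))
c(n) = 0 (c(n) = (n - n)/n = 0/n = 0)
c(v(8) - 110) + b(-202, 109) = 0 - 1*(-202) = 0 + 202 = 202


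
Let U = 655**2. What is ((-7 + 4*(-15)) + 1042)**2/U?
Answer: 38025/17161 ≈ 2.2158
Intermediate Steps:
U = 429025
((-7 + 4*(-15)) + 1042)**2/U = ((-7 + 4*(-15)) + 1042)**2/429025 = ((-7 - 60) + 1042)**2*(1/429025) = (-67 + 1042)**2*(1/429025) = 975**2*(1/429025) = 950625*(1/429025) = 38025/17161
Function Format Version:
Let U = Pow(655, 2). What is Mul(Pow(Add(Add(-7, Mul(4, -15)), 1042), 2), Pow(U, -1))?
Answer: Rational(38025, 17161) ≈ 2.2158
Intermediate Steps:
U = 429025
Mul(Pow(Add(Add(-7, Mul(4, -15)), 1042), 2), Pow(U, -1)) = Mul(Pow(Add(Add(-7, Mul(4, -15)), 1042), 2), Pow(429025, -1)) = Mul(Pow(Add(Add(-7, -60), 1042), 2), Rational(1, 429025)) = Mul(Pow(Add(-67, 1042), 2), Rational(1, 429025)) = Mul(Pow(975, 2), Rational(1, 429025)) = Mul(950625, Rational(1, 429025)) = Rational(38025, 17161)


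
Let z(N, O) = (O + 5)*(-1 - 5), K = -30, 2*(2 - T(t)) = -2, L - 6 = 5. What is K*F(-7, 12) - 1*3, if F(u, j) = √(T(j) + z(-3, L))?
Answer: -3 - 30*I*√93 ≈ -3.0 - 289.31*I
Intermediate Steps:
L = 11 (L = 6 + 5 = 11)
T(t) = 3 (T(t) = 2 - ½*(-2) = 2 + 1 = 3)
z(N, O) = -30 - 6*O (z(N, O) = (5 + O)*(-6) = -30 - 6*O)
F(u, j) = I*√93 (F(u, j) = √(3 + (-30 - 6*11)) = √(3 + (-30 - 66)) = √(3 - 96) = √(-93) = I*√93)
K*F(-7, 12) - 1*3 = -30*I*√93 - 1*3 = -30*I*√93 - 3 = -3 - 30*I*√93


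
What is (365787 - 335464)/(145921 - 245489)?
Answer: -30323/99568 ≈ -0.30455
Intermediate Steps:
(365787 - 335464)/(145921 - 245489) = 30323/(-99568) = 30323*(-1/99568) = -30323/99568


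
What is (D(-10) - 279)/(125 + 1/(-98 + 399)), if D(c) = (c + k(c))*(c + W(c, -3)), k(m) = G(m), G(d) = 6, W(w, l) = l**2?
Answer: -82775/37626 ≈ -2.1999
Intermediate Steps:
k(m) = 6
D(c) = (6 + c)*(9 + c) (D(c) = (c + 6)*(c + (-3)**2) = (6 + c)*(c + 9) = (6 + c)*(9 + c))
(D(-10) - 279)/(125 + 1/(-98 + 399)) = ((54 + (-10)**2 + 15*(-10)) - 279)/(125 + 1/(-98 + 399)) = ((54 + 100 - 150) - 279)/(125 + 1/301) = (4 - 279)/(125 + 1/301) = -275/37626/301 = -275*301/37626 = -82775/37626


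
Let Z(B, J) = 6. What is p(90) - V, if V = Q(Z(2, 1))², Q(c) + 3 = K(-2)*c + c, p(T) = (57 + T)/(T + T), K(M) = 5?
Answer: -65291/60 ≈ -1088.2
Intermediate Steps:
p(T) = (57 + T)/(2*T) (p(T) = (57 + T)/((2*T)) = (57 + T)*(1/(2*T)) = (57 + T)/(2*T))
Q(c) = -3 + 6*c (Q(c) = -3 + (5*c + c) = -3 + 6*c)
V = 1089 (V = (-3 + 6*6)² = (-3 + 36)² = 33² = 1089)
p(90) - V = (½)*(57 + 90)/90 - 1*1089 = (½)*(1/90)*147 - 1089 = 49/60 - 1089 = -65291/60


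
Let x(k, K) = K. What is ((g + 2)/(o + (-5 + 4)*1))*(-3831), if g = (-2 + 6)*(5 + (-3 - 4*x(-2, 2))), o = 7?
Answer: 14047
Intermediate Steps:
g = -24 (g = (-2 + 6)*(5 + (-3 - 4*2)) = 4*(5 + (-3 - 8)) = 4*(5 - 11) = 4*(-6) = -24)
((g + 2)/(o + (-5 + 4)*1))*(-3831) = ((-24 + 2)/(7 + (-5 + 4)*1))*(-3831) = -22/(7 - 1*1)*(-3831) = -22/(7 - 1)*(-3831) = -22/6*(-3831) = -22*⅙*(-3831) = -11/3*(-3831) = 14047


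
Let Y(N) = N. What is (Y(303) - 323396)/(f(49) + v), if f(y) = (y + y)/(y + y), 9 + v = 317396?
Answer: -323093/317388 ≈ -1.0180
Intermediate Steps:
v = 317387 (v = -9 + 317396 = 317387)
f(y) = 1 (f(y) = (2*y)/((2*y)) = (2*y)*(1/(2*y)) = 1)
(Y(303) - 323396)/(f(49) + v) = (303 - 323396)/(1 + 317387) = -323093/317388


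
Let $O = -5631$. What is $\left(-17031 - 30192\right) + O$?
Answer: $-52854$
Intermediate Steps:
$\left(-17031 - 30192\right) + O = \left(-17031 - 30192\right) - 5631 = -47223 - 5631 = -52854$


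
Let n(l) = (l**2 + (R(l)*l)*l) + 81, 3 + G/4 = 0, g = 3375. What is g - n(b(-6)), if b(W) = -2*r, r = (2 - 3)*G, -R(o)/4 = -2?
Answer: -1890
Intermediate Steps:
R(o) = 8 (R(o) = -4*(-2) = 8)
G = -12 (G = -12 + 4*0 = -12 + 0 = -12)
r = 12 (r = (2 - 3)*(-12) = -1*(-12) = 12)
b(W) = -24 (b(W) = -2*12 = -24)
n(l) = 81 + 9*l**2 (n(l) = (l**2 + (8*l)*l) + 81 = (l**2 + 8*l**2) + 81 = 9*l**2 + 81 = 81 + 9*l**2)
g - n(b(-6)) = 3375 - (81 + 9*(-24)**2) = 3375 - (81 + 9*576) = 3375 - (81 + 5184) = 3375 - 1*5265 = 3375 - 5265 = -1890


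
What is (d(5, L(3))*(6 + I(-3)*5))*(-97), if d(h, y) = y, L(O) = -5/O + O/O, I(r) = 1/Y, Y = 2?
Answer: 1649/3 ≈ 549.67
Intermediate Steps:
I(r) = ½ (I(r) = 1/2 = ½)
L(O) = 1 - 5/O (L(O) = -5/O + 1 = 1 - 5/O)
(d(5, L(3))*(6 + I(-3)*5))*(-97) = (((-5 + 3)/3)*(6 + (½)*5))*(-97) = (((⅓)*(-2))*(6 + 5/2))*(-97) = -⅔*17/2*(-97) = -17/3*(-97) = 1649/3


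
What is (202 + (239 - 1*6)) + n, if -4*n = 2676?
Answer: -234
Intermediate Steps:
n = -669 (n = -¼*2676 = -669)
(202 + (239 - 1*6)) + n = (202 + (239 - 1*6)) - 669 = (202 + (239 - 6)) - 669 = (202 + 233) - 669 = 435 - 669 = -234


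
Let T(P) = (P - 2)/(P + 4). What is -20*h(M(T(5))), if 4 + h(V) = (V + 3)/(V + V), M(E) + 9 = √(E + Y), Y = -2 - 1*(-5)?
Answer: 17120/233 + 30*√30/233 ≈ 74.182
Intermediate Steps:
Y = 3 (Y = -2 + 5 = 3)
T(P) = (-2 + P)/(4 + P)
M(E) = -9 + √(3 + E) (M(E) = -9 + √(E + 3) = -9 + √(3 + E))
h(V) = -4 + (3 + V)/(2*V) (h(V) = -4 + (V + 3)/(V + V) = -4 + (3 + V)/((2*V)) = -4 + (3 + V)*(1/(2*V)) = -4 + (3 + V)/(2*V))
-20*h(M(T(5))) = -10*(3 - 7*(-9 + √(3 + (-2 + 5)/(4 + 5))))/(-9 + √(3 + (-2 + 5)/(4 + 5))) = -10*(3 - 7*(-9 + √(3 + 3/9)))/(-9 + √(3 + 3/9)) = -10*(3 - 7*(-9 + √(3 + (⅑)*3)))/(-9 + √(3 + (⅑)*3)) = -10*(3 - 7*(-9 + √(3 + ⅓)))/(-9 + √(3 + ⅓)) = -10*(3 - 7*(-9 + √(10/3)))/(-9 + √(10/3)) = -10*(3 - 7*(-9 + √30/3))/(-9 + √30/3) = -10*(3 + (63 - 7*√30/3))/(-9 + √30/3) = -10*(66 - 7*√30/3)/(-9 + √30/3)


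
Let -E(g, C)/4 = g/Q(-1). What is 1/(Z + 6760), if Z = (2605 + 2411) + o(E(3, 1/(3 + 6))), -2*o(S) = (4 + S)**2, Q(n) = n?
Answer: 1/11648 ≈ 8.5852e-5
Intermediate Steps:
E(g, C) = 4*g (E(g, C) = -4*g/(-1) = -4*g*(-1) = -(-4)*g = 4*g)
o(S) = -(4 + S)**2/2
Z = 4888 (Z = (2605 + 2411) - (4 + 4*3)**2/2 = 5016 - (4 + 12)**2/2 = 5016 - 1/2*16**2 = 5016 - 1/2*256 = 5016 - 128 = 4888)
1/(Z + 6760) = 1/(4888 + 6760) = 1/11648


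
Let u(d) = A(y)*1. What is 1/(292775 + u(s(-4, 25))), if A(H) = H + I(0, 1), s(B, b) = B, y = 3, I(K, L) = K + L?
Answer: 1/292779 ≈ 3.4155e-6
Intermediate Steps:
A(H) = 1 + H (A(H) = H + (0 + 1) = H + 1 = 1 + H)
u(d) = 4 (u(d) = (1 + 3)*1 = 4*1 = 4)
1/(292775 + u(s(-4, 25))) = 1/(292775 + 4) = 1/292779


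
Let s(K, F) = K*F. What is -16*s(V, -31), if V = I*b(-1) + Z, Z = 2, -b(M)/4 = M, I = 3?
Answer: 6944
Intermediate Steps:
b(M) = -4*M
V = 14 (V = 3*(-4*(-1)) + 2 = 3*4 + 2 = 12 + 2 = 14)
s(K, F) = F*K
-16*s(V, -31) = -(-496)*14 = -16*(-434) = 6944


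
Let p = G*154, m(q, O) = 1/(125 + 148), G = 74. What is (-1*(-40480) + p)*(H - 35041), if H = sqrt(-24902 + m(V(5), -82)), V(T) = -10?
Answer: -1817786916 + 17292*I*sqrt(1855920885)/91 ≈ -1.8178e+9 + 8.1862e+6*I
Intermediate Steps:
m(q, O) = 1/273
p = 11396 (p = 74*154 = 11396)
H = I*sqrt(1855920885)/273 (H = sqrt(-24902 + 1/273) = sqrt(-6798245/273) = I*sqrt(1855920885)/273 ≈ 157.8*I)
(-1*(-40480) + p)*(H - 35041) = (-1*(-40480) + 11396)*(I*sqrt(1855920885)/273 - 35041) = (40480 + 11396)*(-35041 + I*sqrt(1855920885)/273) = 51876*(-35041 + I*sqrt(1855920885)/273) = -1817786916 + 17292*I*sqrt(1855920885)/91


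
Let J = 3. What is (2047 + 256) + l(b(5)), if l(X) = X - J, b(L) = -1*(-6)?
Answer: 2306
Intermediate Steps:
b(L) = 6
l(X) = -3 + X (l(X) = X - 1*3 = X - 3 = -3 + X)
(2047 + 256) + l(b(5)) = (2047 + 256) + (-3 + 6) = 2303 + 3 = 2306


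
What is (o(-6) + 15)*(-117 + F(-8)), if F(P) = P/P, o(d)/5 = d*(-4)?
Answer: -15660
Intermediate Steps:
o(d) = -20*d (o(d) = 5*(d*(-4)) = 5*(-4*d) = -20*d)
F(P) = 1
(o(-6) + 15)*(-117 + F(-8)) = (-20*(-6) + 15)*(-117 + 1) = (120 + 15)*(-116) = 135*(-116) = -15660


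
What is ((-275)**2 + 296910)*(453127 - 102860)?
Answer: 130486716845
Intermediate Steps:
((-275)**2 + 296910)*(453127 - 102860) = (75625 + 296910)*350267 = 372535*350267 = 130486716845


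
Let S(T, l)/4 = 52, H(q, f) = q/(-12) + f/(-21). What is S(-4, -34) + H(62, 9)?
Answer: 8501/42 ≈ 202.40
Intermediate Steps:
H(q, f) = -q/12 - f/21 (H(q, f) = q*(-1/12) + f*(-1/21) = -q/12 - f/21)
S(T, l) = 208 (S(T, l) = 4*52 = 208)
S(-4, -34) + H(62, 9) = 208 + (-1/12*62 - 1/21*9) = 208 + (-31/6 - 3/7) = 208 - 235/42 = 8501/42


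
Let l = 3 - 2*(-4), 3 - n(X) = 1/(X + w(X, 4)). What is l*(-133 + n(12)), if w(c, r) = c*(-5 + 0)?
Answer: -68629/48 ≈ -1429.8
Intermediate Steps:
w(c, r) = -5*c (w(c, r) = c*(-5) = -5*c)
n(X) = 3 + 1/(4*X) (n(X) = 3 - 1/(X - 5*X) = 3 - 1/((-4*X)) = 3 - (-1)/(4*X) = 3 + 1/(4*X))
l = 11 (l = 3 + 8 = 11)
l*(-133 + n(12)) = 11*(-133 + (3 + (¼)/12)) = 11*(-133 + (3 + (¼)*(1/12))) = 11*(-133 + (3 + 1/48)) = 11*(-133 + 145/48) = 11*(-6239/48) = -68629/48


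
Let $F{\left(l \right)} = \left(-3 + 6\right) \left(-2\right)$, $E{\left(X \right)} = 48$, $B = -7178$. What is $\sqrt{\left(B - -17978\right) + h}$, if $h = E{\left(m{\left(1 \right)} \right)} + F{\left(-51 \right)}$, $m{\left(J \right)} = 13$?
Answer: $\sqrt{10842} \approx 104.12$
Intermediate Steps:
$F{\left(l \right)} = -6$ ($F{\left(l \right)} = 3 \left(-2\right) = -6$)
$h = 42$ ($h = 48 - 6 = 42$)
$\sqrt{\left(B - -17978\right) + h} = \sqrt{\left(-7178 - -17978\right) + 42} = \sqrt{\left(-7178 + 17978\right) + 42} = \sqrt{10800 + 42} = \sqrt{10842}$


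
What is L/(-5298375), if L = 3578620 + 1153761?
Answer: -4732381/5298375 ≈ -0.89318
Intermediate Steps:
L = 4732381
L/(-5298375) = 4732381/(-5298375) = 4732381*(-1/5298375) = -4732381/5298375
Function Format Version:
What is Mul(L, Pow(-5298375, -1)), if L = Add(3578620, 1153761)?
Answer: Rational(-4732381, 5298375) ≈ -0.89318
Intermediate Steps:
L = 4732381
Mul(L, Pow(-5298375, -1)) = Mul(4732381, Pow(-5298375, -1)) = Mul(4732381, Rational(-1, 5298375)) = Rational(-4732381, 5298375)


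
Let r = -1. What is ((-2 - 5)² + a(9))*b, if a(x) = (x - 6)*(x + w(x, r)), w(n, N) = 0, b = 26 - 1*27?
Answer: -76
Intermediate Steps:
b = -1 (b = 26 - 27 = -1)
a(x) = x*(-6 + x) (a(x) = (x - 6)*(x + 0) = (-6 + x)*x = x*(-6 + x))
((-2 - 5)² + a(9))*b = ((-2 - 5)² + 9*(-6 + 9))*(-1) = ((-7)² + 9*3)*(-1) = (49 + 27)*(-1) = 76*(-1) = -76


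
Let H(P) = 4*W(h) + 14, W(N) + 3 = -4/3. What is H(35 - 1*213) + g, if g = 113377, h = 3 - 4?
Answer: 340121/3 ≈ 1.1337e+5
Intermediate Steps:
h = -1
W(N) = -13/3 (W(N) = -3 - 4/3 = -13/3)
H(P) = -10/3 (H(P) = 4*(-13/3) + 14 = -52/3 + 14 = -10/3)
H(35 - 1*213) + g = -10/3 + 113377 = 340121/3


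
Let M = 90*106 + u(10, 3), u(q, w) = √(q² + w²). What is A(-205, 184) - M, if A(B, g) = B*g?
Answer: -47260 - √109 ≈ -47270.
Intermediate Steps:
M = 9540 + √109 (M = 90*106 + √(10² + 3²) = 9540 + √(100 + 9) = 9540 + √109 ≈ 9550.4)
A(-205, 184) - M = -205*184 - (9540 + √109) = -37720 + (-9540 - √109) = -47260 - √109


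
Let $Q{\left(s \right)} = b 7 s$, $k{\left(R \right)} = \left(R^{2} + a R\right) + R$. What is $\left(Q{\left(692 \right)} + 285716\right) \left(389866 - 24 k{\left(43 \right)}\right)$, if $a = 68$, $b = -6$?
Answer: $70395023864$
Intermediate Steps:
$k{\left(R \right)} = R^{2} + 69 R$ ($k{\left(R \right)} = \left(R^{2} + 68 R\right) + R = R^{2} + 69 R$)
$Q{\left(s \right)} = - 42 s$ ($Q{\left(s \right)} = \left(-6\right) 7 s = - 42 s$)
$\left(Q{\left(692 \right)} + 285716\right) \left(389866 - 24 k{\left(43 \right)}\right) = \left(\left(-42\right) 692 + 285716\right) \left(389866 - 24 \cdot 43 \left(69 + 43\right)\right) = \left(-29064 + 285716\right) \left(389866 - 24 \cdot 43 \cdot 112\right) = 256652 \left(389866 - 115584\right) = 256652 \cdot 274282 = 70395023864$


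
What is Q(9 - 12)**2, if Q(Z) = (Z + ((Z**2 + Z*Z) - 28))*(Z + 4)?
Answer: 169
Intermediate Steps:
Q(Z) = (4 + Z)*(-28 + Z + 2*Z**2) (Q(Z) = (Z + ((Z**2 + Z**2) - 28))*(4 + Z) = (Z + (2*Z**2 - 28))*(4 + Z) = (Z + (-28 + 2*Z**2))*(4 + Z) = (-28 + Z + 2*Z**2)*(4 + Z) = (4 + Z)*(-28 + Z + 2*Z**2))
Q(9 - 12)**2 = (-112 - 24*(9 - 12) + 2*(9 - 12)**3 + 9*(9 - 12)**2)**2 = (-112 - 24*(-3) + 2*(-3)**3 + 9*(-3)**2)**2 = (-112 + 72 + 2*(-27) + 9*9)**2 = (-112 + 72 - 54 + 81)**2 = (-13)**2 = 169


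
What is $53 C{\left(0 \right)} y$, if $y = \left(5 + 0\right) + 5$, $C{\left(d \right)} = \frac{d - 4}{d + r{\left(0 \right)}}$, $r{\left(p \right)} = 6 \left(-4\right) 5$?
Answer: $\frac{53}{3} \approx 17.667$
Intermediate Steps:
$r{\left(p \right)} = -120$ ($r{\left(p \right)} = \left(-24\right) 5 = -120$)
$C{\left(d \right)} = \frac{-4 + d}{-120 + d}$ ($C{\left(d \right)} = \frac{d - 4}{d - 120} = \frac{-4 + d}{-120 + d}$)
$y = 10$ ($y = 5 + 5 = 10$)
$53 C{\left(0 \right)} y = 53 \frac{-4 + 0}{-120 + 0} \cdot 10 = 53 \frac{1}{-120} \left(-4\right) 10 = 53 \left(\left(- \frac{1}{120}\right) \left(-4\right)\right) 10 = 53 \cdot \frac{1}{30} \cdot 10 = \frac{53}{30} \cdot 10 = \frac{53}{3}$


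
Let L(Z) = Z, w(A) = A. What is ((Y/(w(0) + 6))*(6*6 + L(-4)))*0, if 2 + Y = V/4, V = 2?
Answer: 0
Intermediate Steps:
Y = -3/2 (Y = -2 + 2/4 = -2 + 2*(¼) = -2 + ½ = -3/2 ≈ -1.5000)
((Y/(w(0) + 6))*(6*6 + L(-4)))*0 = ((-3/2/(0 + 6))*(6*6 - 4))*0 = ((-3/2/6)*(36 - 4))*0 = (((⅙)*(-3/2))*32)*0 = -¼*32*0 = -8*0 = 0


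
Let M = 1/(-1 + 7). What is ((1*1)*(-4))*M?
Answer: -⅔ ≈ -0.66667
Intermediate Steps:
M = ⅙ (M = 1/6 = ⅙ ≈ 0.16667)
((1*1)*(-4))*M = ((1*1)*(-4))*(⅙) = (1*(-4))*(⅙) = -4*⅙ = -⅔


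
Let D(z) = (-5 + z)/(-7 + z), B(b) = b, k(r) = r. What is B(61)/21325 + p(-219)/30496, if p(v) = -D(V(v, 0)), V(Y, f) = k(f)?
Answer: 12915167/4552290400 ≈ 0.0028371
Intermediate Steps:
V(Y, f) = f
D(z) = (-5 + z)/(-7 + z)
p(v) = -5/7 (p(v) = -(-5 + 0)/(-7 + 0) = -(-5)/(-7) = -(-1)*(-5)/7 = -1*5/7 = -5/7)
B(61)/21325 + p(-219)/30496 = 61/21325 - 5/7/30496 = 61*(1/21325) - 5/7*1/30496 = 61/21325 - 5/213472 = 12915167/4552290400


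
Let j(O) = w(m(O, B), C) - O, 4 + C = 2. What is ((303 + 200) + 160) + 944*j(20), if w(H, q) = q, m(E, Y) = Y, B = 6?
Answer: -20105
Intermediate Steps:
C = -2 (C = -4 + 2 = -2)
j(O) = -2 - O
((303 + 200) + 160) + 944*j(20) = ((303 + 200) + 160) + 944*(-2 - 1*20) = (503 + 160) + 944*(-2 - 20) = 663 + 944*(-22) = 663 - 20768 = -20105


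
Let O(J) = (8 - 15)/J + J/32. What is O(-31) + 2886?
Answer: 2862175/992 ≈ 2885.3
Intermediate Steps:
O(J) = -7/J + J/32 (O(J) = -7/J + J*(1/32) = -7/J + J/32)
O(-31) + 2886 = (-7/(-31) + (1/32)*(-31)) + 2886 = (-7*(-1/31) - 31/32) + 2886 = (7/31 - 31/32) + 2886 = -737/992 + 2886 = 2862175/992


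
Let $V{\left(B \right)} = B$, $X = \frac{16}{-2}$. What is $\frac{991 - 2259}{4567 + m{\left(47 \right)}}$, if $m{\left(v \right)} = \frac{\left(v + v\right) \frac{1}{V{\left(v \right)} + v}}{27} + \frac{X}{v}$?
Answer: $- \frac{804546}{2897677} \approx -0.27765$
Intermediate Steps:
$X = -8$ ($X = 16 \left(- \frac{1}{2}\right) = -8$)
$m{\left(v \right)} = \frac{1}{27} - \frac{8}{v}$ ($m{\left(v \right)} = \frac{\left(v + v\right) \frac{1}{v + v}}{27} - \frac{8}{v} = \frac{2 v}{2 v} \frac{1}{27} - \frac{8}{v} = 2 v \frac{1}{2 v} \frac{1}{27} - \frac{8}{v} = 1 \cdot \frac{1}{27} - \frac{8}{v} = \frac{1}{27} - \frac{8}{v}$)
$\frac{991 - 2259}{4567 + m{\left(47 \right)}} = \frac{991 - 2259}{4567 + \frac{-216 + 47}{27 \cdot 47}} = - \frac{1268}{4567 + \frac{1}{27} \cdot \frac{1}{47} \left(-169\right)} = - \frac{1268}{4567 - \frac{169}{1269}} = - \frac{1268}{\frac{5795354}{1269}} = \left(-1268\right) \frac{1269}{5795354} = - \frac{804546}{2897677}$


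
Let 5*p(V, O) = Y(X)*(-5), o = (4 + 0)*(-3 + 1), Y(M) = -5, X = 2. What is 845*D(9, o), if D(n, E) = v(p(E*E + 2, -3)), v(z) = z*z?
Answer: 21125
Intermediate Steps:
o = -8 (o = 4*(-2) = -8)
p(V, O) = 5 (p(V, O) = (-5*(-5))/5 = (⅕)*25 = 5)
v(z) = z²
D(n, E) = 25 (D(n, E) = 5² = 25)
845*D(9, o) = 845*25 = 21125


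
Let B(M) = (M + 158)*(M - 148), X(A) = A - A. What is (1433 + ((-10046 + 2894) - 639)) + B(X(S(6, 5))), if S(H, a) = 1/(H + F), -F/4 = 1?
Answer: -29742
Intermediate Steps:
F = -4 (F = -4*1 = -4)
S(H, a) = 1/(-4 + H) (S(H, a) = 1/(H - 4) = 1/(-4 + H))
X(A) = 0
B(M) = (-148 + M)*(158 + M) (B(M) = (158 + M)*(-148 + M) = (-148 + M)*(158 + M))
(1433 + ((-10046 + 2894) - 639)) + B(X(S(6, 5))) = (1433 + ((-10046 + 2894) - 639)) + (-23384 + 0**2 + 10*0) = (1433 + (-7152 - 639)) + (-23384 + 0 + 0) = (1433 - 7791) - 23384 = -6358 - 23384 = -29742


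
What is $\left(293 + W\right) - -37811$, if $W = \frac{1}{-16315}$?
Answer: $\frac{621666759}{16315} \approx 38104.0$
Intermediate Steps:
$W = - \frac{1}{16315} \approx -6.1293 \cdot 10^{-5}$
$\left(293 + W\right) - -37811 = \left(293 - \frac{1}{16315}\right) - -37811 = \frac{4780294}{16315} + 37811 = \frac{621666759}{16315}$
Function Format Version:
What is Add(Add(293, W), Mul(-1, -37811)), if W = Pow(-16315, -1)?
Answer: Rational(621666759, 16315) ≈ 38104.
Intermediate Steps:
W = Rational(-1, 16315) ≈ -6.1293e-5
Add(Add(293, W), Mul(-1, -37811)) = Add(Add(293, Rational(-1, 16315)), Mul(-1, -37811)) = Add(Rational(4780294, 16315), 37811) = Rational(621666759, 16315)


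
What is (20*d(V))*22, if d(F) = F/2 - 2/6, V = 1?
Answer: 220/3 ≈ 73.333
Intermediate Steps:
d(F) = -1/3 + F/2 (d(F) = F*(1/2) - 2*1/6 = F/2 - 1/3 = -1/3 + F/2)
(20*d(V))*22 = (20*(-1/3 + (1/2)*1))*22 = (20*(-1/3 + 1/2))*22 = (20*(1/6))*22 = (10/3)*22 = 220/3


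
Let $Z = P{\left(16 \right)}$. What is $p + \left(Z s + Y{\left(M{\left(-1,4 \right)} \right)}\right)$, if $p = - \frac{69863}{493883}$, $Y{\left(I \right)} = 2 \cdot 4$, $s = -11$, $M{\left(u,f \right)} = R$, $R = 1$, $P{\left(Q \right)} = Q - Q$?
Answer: $\frac{3881201}{493883} \approx 7.8585$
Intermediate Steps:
$P{\left(Q \right)} = 0$
$M{\left(u,f \right)} = 1$
$Z = 0$
$Y{\left(I \right)} = 8$
$p = - \frac{69863}{493883}$ ($p = \left(-69863\right) \frac{1}{493883} = - \frac{69863}{493883} \approx -0.14146$)
$p + \left(Z s + Y{\left(M{\left(-1,4 \right)} \right)}\right) = - \frac{69863}{493883} + \left(0 \left(-11\right) + 8\right) = - \frac{69863}{493883} + \left(0 + 8\right) = - \frac{69863}{493883} + 8 = \frac{3881201}{493883}$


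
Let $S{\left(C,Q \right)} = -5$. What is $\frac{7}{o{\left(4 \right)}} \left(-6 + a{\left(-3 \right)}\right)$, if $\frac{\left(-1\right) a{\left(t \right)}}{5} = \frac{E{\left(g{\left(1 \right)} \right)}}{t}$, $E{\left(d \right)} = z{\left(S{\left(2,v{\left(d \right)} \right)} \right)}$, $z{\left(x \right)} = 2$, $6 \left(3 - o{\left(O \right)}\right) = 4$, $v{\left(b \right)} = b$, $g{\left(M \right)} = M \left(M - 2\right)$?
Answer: $-8$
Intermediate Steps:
$g{\left(M \right)} = M \left(-2 + M\right)$
$o{\left(O \right)} = \frac{7}{3}$ ($o{\left(O \right)} = 3 - \frac{2}{3} = \frac{7}{3}$)
$E{\left(d \right)} = 2$
$a{\left(t \right)} = - \frac{10}{t}$ ($a{\left(t \right)} = - 5 \frac{2}{t} = - \frac{10}{t}$)
$\frac{7}{o{\left(4 \right)}} \left(-6 + a{\left(-3 \right)}\right) = \frac{7}{\frac{7}{3}} \left(-6 - \frac{10}{-3}\right) = 7 \cdot \frac{3}{7} \left(-6 - - \frac{10}{3}\right) = 3 \left(-6 + \frac{10}{3}\right) = 3 \left(- \frac{8}{3}\right) = -8$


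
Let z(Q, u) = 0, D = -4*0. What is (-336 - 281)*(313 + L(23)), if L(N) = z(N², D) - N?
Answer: -178930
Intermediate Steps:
D = 0
L(N) = -N (L(N) = 0 - N = -N)
(-336 - 281)*(313 + L(23)) = (-336 - 281)*(313 - 1*23) = -617*(313 - 23) = -617*290 = -178930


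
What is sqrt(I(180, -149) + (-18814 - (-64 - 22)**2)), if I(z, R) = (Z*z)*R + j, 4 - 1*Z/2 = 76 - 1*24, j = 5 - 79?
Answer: 2*sqrt(637109) ≈ 1596.4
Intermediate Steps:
j = -74
Z = -96 (Z = 8 - 2*(76 - 1*24) = 8 - 2*(76 - 24) = 8 - 2*52 = 8 - 104 = -96)
I(z, R) = -74 - 96*R*z (I(z, R) = (-96*z)*R - 74 = -96*R*z - 74 = -74 - 96*R*z)
sqrt(I(180, -149) + (-18814 - (-64 - 22)**2)) = sqrt((-74 - 96*(-149)*180) + (-18814 - (-64 - 22)**2)) = sqrt((-74 + 2574720) + (-18814 - 1*(-86)**2)) = sqrt(2574646 + (-18814 - 1*7396)) = sqrt(2574646 + (-18814 - 7396)) = sqrt(2574646 - 26210) = sqrt(2548436) = 2*sqrt(637109)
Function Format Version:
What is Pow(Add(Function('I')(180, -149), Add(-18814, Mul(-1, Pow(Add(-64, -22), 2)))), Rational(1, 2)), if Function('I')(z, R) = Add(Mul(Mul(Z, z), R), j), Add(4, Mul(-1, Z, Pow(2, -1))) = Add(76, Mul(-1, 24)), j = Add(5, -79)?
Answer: Mul(2, Pow(637109, Rational(1, 2))) ≈ 1596.4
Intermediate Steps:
j = -74
Z = -96 (Z = Add(8, Mul(-2, Add(76, Mul(-1, 24)))) = Add(8, Mul(-2, Add(76, -24))) = Add(8, Mul(-2, 52)) = Add(8, -104) = -96)
Function('I')(z, R) = Add(-74, Mul(-96, R, z)) (Function('I')(z, R) = Add(Mul(Mul(-96, z), R), -74) = Add(Mul(-96, R, z), -74) = Add(-74, Mul(-96, R, z)))
Pow(Add(Function('I')(180, -149), Add(-18814, Mul(-1, Pow(Add(-64, -22), 2)))), Rational(1, 2)) = Pow(Add(Add(-74, Mul(-96, -149, 180)), Add(-18814, Mul(-1, Pow(Add(-64, -22), 2)))), Rational(1, 2)) = Pow(Add(Add(-74, 2574720), Add(-18814, Mul(-1, Pow(-86, 2)))), Rational(1, 2)) = Pow(Add(2574646, Add(-18814, Mul(-1, 7396))), Rational(1, 2)) = Pow(Add(2574646, Add(-18814, -7396)), Rational(1, 2)) = Pow(Add(2574646, -26210), Rational(1, 2)) = Pow(2548436, Rational(1, 2)) = Mul(2, Pow(637109, Rational(1, 2)))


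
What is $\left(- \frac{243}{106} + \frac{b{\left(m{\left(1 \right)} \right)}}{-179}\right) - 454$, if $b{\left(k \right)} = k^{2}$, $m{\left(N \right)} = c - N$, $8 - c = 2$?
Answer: $- \frac{8660343}{18974} \approx -456.43$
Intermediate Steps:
$c = 6$ ($c = 8 - 2 = 6$)
$m{\left(N \right)} = 6 - N$
$\left(- \frac{243}{106} + \frac{b{\left(m{\left(1 \right)} \right)}}{-179}\right) - 454 = \left(- \frac{243}{106} + \frac{\left(6 - 1\right)^{2}}{-179}\right) - 454 = \left(\left(-243\right) \frac{1}{106} + \left(6 - 1\right)^{2} \left(- \frac{1}{179}\right)\right) - 454 = \left(- \frac{243}{106} + 5^{2} \left(- \frac{1}{179}\right)\right) - 454 = \left(- \frac{243}{106} + 25 \left(- \frac{1}{179}\right)\right) - 454 = \left(- \frac{243}{106} - \frac{25}{179}\right) - 454 = - \frac{46147}{18974} - 454 = - \frac{8660343}{18974}$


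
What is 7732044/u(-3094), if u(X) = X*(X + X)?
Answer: 1933011/4786418 ≈ 0.40385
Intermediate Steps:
u(X) = 2*X² (u(X) = X*(2*X) = 2*X²)
7732044/u(-3094) = 7732044/((2*(-3094)²)) = 7732044/((2*9572836)) = 7732044/19145672 = 7732044*(1/19145672) = 1933011/4786418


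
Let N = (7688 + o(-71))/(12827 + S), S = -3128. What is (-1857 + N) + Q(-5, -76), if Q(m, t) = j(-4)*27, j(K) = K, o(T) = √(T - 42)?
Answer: -19050847/9699 + I*√113/9699 ≈ -1964.2 + 0.001096*I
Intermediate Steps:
o(T) = √(-42 + T)
Q(m, t) = -108 (Q(m, t) = -4*27 = -108)
N = 7688/9699 + I*√113/9699 (N = (7688 + √(-42 - 71))/(12827 - 3128) = (7688 + √(-113))/9699 = (7688 + I*√113)*(1/9699) = 7688/9699 + I*√113/9699 ≈ 0.79266 + 0.001096*I)
(-1857 + N) + Q(-5, -76) = (-1857 + (7688/9699 + I*√113/9699)) - 108 = (-18003355/9699 + I*√113/9699) - 108 = -19050847/9699 + I*√113/9699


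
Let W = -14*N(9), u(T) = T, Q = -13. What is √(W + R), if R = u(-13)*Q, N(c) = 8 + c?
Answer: I*√69 ≈ 8.3066*I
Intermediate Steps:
R = 169 (R = -13*(-13) = 169)
W = -238 (W = -14*(8 + 9) = -14*17 = -238)
√(W + R) = √(-238 + 169) = √(-69) = I*√69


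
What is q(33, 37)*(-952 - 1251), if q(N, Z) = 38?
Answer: -83714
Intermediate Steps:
q(33, 37)*(-952 - 1251) = 38*(-952 - 1251) = 38*(-2203) = -83714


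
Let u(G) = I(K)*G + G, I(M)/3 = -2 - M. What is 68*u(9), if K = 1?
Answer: -4896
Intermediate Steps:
I(M) = -6 - 3*M (I(M) = 3*(-2 - M) = -6 - 3*M)
u(G) = -8*G (u(G) = (-6 - 3*1)*G + G = (-6 - 3)*G + G = -9*G + G = -8*G)
68*u(9) = 68*(-8*9) = 68*(-72) = -4896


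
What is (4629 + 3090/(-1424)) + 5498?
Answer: 7208879/712 ≈ 10125.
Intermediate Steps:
(4629 + 3090/(-1424)) + 5498 = (4629 + 3090*(-1/1424)) + 5498 = (4629 - 1545/712) + 5498 = 3294303/712 + 5498 = 7208879/712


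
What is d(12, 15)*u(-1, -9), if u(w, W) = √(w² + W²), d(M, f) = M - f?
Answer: -3*√82 ≈ -27.166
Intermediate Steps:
u(w, W) = √(W² + w²)
d(12, 15)*u(-1, -9) = (12 - 1*15)*√((-9)² + (-1)²) = (12 - 15)*√(81 + 1) = -3*√82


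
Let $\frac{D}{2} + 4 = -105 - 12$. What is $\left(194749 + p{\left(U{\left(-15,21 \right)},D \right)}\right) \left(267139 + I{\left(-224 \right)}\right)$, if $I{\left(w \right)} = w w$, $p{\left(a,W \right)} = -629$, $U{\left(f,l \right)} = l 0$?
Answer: $61597187800$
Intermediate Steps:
$D = -242$ ($D = -8 + 2 \left(-105 - 12\right) = -8 + 2 \left(-117\right) = -8 - 234 = -242$)
$U{\left(f,l \right)} = 0$
$I{\left(w \right)} = w^{2}$
$\left(194749 + p{\left(U{\left(-15,21 \right)},D \right)}\right) \left(267139 + I{\left(-224 \right)}\right) = \left(194749 - 629\right) \left(267139 + \left(-224\right)^{2}\right) = 194120 \left(267139 + 50176\right) = 194120 \cdot 317315 = 61597187800$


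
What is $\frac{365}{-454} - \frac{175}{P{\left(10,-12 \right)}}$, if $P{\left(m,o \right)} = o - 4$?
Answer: $\frac{36805}{3632} \approx 10.134$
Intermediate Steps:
$P{\left(m,o \right)} = -4 + o$
$\frac{365}{-454} - \frac{175}{P{\left(10,-12 \right)}} = \frac{365}{-454} - \frac{175}{-4 - 12} = 365 \left(- \frac{1}{454}\right) - \frac{175}{-16} = - \frac{365}{454} - - \frac{175}{16} = - \frac{365}{454} + \frac{175}{16} = \frac{36805}{3632}$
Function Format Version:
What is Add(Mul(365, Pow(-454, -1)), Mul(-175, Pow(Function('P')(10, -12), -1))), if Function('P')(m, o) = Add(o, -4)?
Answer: Rational(36805, 3632) ≈ 10.134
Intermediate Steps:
Function('P')(m, o) = Add(-4, o)
Add(Mul(365, Pow(-454, -1)), Mul(-175, Pow(Function('P')(10, -12), -1))) = Add(Mul(365, Pow(-454, -1)), Mul(-175, Pow(Add(-4, -12), -1))) = Add(Mul(365, Rational(-1, 454)), Mul(-175, Pow(-16, -1))) = Add(Rational(-365, 454), Mul(-175, Rational(-1, 16))) = Add(Rational(-365, 454), Rational(175, 16)) = Rational(36805, 3632)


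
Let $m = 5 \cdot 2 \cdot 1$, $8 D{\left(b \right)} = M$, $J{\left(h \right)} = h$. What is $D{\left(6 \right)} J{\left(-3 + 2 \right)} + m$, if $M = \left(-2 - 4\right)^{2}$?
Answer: $\frac{11}{2} \approx 5.5$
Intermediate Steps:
$M = 36$ ($M = \left(-6\right)^{2} = 36$)
$D{\left(b \right)} = \frac{9}{2}$ ($D{\left(b \right)} = \frac{1}{8} \cdot 36 = \frac{9}{2}$)
$m = 10$ ($m = 10 \cdot 1 = 10$)
$D{\left(6 \right)} J{\left(-3 + 2 \right)} + m = \frac{9 \left(-3 + 2\right)}{2} + 10 = \frac{9}{2} \left(-1\right) + 10 = - \frac{9}{2} + 10 = \frac{11}{2}$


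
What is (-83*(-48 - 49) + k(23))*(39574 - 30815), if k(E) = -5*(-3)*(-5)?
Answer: 69861784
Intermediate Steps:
k(E) = -75 (k(E) = 15*(-5) = -75)
(-83*(-48 - 49) + k(23))*(39574 - 30815) = (-83*(-48 - 49) - 75)*(39574 - 30815) = (-83*(-97) - 75)*8759 = (8051 - 75)*8759 = 7976*8759 = 69861784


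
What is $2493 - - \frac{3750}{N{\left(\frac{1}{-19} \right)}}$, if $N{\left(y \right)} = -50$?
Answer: $2418$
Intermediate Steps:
$2493 - - \frac{3750}{N{\left(\frac{1}{-19} \right)}} = 2493 - - \frac{3750}{-50} = 2493 - \left(-3750\right) \left(- \frac{1}{50}\right) = 2493 - 75 = 2418$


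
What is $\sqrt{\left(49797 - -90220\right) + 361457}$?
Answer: $\sqrt{501474} \approx 708.15$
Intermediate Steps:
$\sqrt{\left(49797 - -90220\right) + 361457} = \sqrt{\left(49797 + 90220\right) + 361457} = \sqrt{140017 + 361457} = \sqrt{501474}$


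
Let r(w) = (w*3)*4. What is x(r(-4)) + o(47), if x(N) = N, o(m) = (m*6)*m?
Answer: 13206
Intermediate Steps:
r(w) = 12*w (r(w) = (3*w)*4 = 12*w)
o(m) = 6*m**2 (o(m) = (6*m)*m = 6*m**2)
x(r(-4)) + o(47) = 12*(-4) + 6*47**2 = -48 + 6*2209 = -48 + 13254 = 13206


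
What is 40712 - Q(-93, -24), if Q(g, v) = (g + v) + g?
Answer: 40922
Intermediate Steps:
Q(g, v) = v + 2*g
40712 - Q(-93, -24) = 40712 - (-24 + 2*(-93)) = 40712 - (-24 - 186) = 40712 - 1*(-210) = 40712 + 210 = 40922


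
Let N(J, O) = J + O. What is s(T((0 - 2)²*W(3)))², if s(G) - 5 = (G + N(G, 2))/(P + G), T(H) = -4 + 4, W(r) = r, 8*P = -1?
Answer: 121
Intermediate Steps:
P = -⅛ (P = (⅛)*(-1) = -⅛ ≈ -0.12500)
T(H) = 0
s(G) = 5 + (2 + 2*G)/(-⅛ + G) (s(G) = 5 + (G + (G + 2))/(-⅛ + G) = 5 + (G + (2 + G))/(-⅛ + G) = 5 + (2 + 2*G)/(-⅛ + G))
s(T((0 - 2)²*W(3)))² = ((11 + 56*0)/(-1 + 8*0))² = ((11 + 0)/(-1 + 0))² = (11/(-1))² = (-1*11)² = (-11)² = 121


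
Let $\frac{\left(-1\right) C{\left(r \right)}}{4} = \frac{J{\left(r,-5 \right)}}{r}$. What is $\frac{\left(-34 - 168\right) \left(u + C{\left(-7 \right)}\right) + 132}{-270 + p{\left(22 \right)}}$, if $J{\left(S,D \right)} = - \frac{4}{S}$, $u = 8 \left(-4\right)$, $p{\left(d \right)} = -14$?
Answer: $- \frac{79993}{3479} \approx -22.993$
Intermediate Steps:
$u = -32$
$C{\left(r \right)} = \frac{16}{r^{2}}$ ($C{\left(r \right)} = - 4 \frac{\left(-4\right) \frac{1}{r}}{r} = - 4 \left(- \frac{4}{r^{2}}\right) = \frac{16}{r^{2}}$)
$\frac{\left(-34 - 168\right) \left(u + C{\left(-7 \right)}\right) + 132}{-270 + p{\left(22 \right)}} = \frac{\left(-34 - 168\right) \left(-32 + \frac{16}{49}\right) + 132}{-270 - 14} = \frac{- 202 \left(-32 + 16 \cdot \frac{1}{49}\right) + 132}{-284} = \left(- 202 \left(-32 + \frac{16}{49}\right) + 132\right) \left(- \frac{1}{284}\right) = \left(\left(-202\right) \left(- \frac{1552}{49}\right) + 132\right) \left(- \frac{1}{284}\right) = \left(\frac{313504}{49} + 132\right) \left(- \frac{1}{284}\right) = \frac{319972}{49} \left(- \frac{1}{284}\right) = - \frac{79993}{3479}$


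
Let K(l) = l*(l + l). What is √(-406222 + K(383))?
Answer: 2*I*√28211 ≈ 335.92*I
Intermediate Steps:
K(l) = 2*l² (K(l) = l*(2*l) = 2*l²)
√(-406222 + K(383)) = √(-406222 + 2*383²) = √(-406222 + 2*146689) = √(-406222 + 293378) = √(-112844) = 2*I*√28211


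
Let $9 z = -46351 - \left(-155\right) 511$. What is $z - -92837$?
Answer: $\frac{868387}{9} \approx 96488.0$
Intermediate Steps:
$z = \frac{32854}{9}$ ($z = \frac{-46351 - \left(-155\right) 511}{9} = \frac{-46351 - -79205}{9} = \frac{-46351 + 79205}{9} = \frac{1}{9} \cdot 32854 = \frac{32854}{9} \approx 3650.4$)
$z - -92837 = \frac{32854}{9} - -92837 = \frac{32854}{9} + 92837 = \frac{868387}{9}$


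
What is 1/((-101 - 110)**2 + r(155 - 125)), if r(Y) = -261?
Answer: 1/44260 ≈ 2.2594e-5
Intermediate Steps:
1/((-101 - 110)**2 + r(155 - 125)) = 1/((-101 - 110)**2 - 261) = 1/((-211)**2 - 261) = 1/(44521 - 261) = 1/44260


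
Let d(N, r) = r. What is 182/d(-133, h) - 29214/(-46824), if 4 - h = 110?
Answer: -452107/413612 ≈ -1.0931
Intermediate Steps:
h = -106 (h = 4 - 1*110 = 4 - 110 = -106)
182/d(-133, h) - 29214/(-46824) = 182/(-106) - 29214/(-46824) = 182*(-1/106) - 29214*(-1/46824) = -91/53 + 4869/7804 = -452107/413612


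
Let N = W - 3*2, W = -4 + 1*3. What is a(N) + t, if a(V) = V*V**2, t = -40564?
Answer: -40907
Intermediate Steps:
W = -1 (W = -4 + 3 = -1)
N = -7 (N = -1 - 3*2 = -1 - 6 = -7)
a(V) = V**3
a(N) + t = (-7)**3 - 40564 = -343 - 40564 = -40907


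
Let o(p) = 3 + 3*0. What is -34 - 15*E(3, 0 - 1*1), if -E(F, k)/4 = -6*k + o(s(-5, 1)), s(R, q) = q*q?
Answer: 506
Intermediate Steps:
s(R, q) = q**2
o(p) = 3 (o(p) = 3 + 0 = 3)
E(F, k) = -12 + 24*k (E(F, k) = -4*(-6*k + 3) = -4*(3 - 6*k) = -12 + 24*k)
-34 - 15*E(3, 0 - 1*1) = -34 - 15*(-12 + 24*(0 - 1*1)) = -34 - 15*(-12 + 24*(0 - 1)) = -34 - 15*(-12 + 24*(-1)) = -34 - 15*(-12 - 24) = -34 - 15*(-36) = -34 + 540 = 506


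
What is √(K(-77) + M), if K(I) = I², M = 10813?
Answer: √16742 ≈ 129.39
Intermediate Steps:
√(K(-77) + M) = √((-77)² + 10813) = √(5929 + 10813) = √16742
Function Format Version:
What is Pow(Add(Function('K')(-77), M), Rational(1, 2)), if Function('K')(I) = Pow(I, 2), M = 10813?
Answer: Pow(16742, Rational(1, 2)) ≈ 129.39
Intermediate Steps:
Pow(Add(Function('K')(-77), M), Rational(1, 2)) = Pow(Add(Pow(-77, 2), 10813), Rational(1, 2)) = Pow(Add(5929, 10813), Rational(1, 2)) = Pow(16742, Rational(1, 2))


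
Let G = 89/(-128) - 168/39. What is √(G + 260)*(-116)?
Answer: -29*√11032190/52 ≈ -1852.4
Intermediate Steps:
G = -8325/1664 (G = 89*(-1/128) - 168*1/39 = -89/128 - 56/13 = -8325/1664 ≈ -5.0030)
√(G + 260)*(-116) = √(-8325/1664 + 260)*(-116) = √(424315/1664)*(-116) = (√11032190/208)*(-116) = -29*√11032190/52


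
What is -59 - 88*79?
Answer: -7011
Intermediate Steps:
-59 - 88*79 = -59 - 6952 = -7011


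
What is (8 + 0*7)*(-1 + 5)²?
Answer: 128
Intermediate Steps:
(8 + 0*7)*(-1 + 5)² = (8 + 0)*4² = 8*16 = 128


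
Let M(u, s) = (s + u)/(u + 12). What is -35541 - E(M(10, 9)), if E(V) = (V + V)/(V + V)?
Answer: -35542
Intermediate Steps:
M(u, s) = (s + u)/(12 + u)
E(V) = 1 (E(V) = (2*V)/((2*V)) = (2*V)*(1/(2*V)) = 1)
-35541 - E(M(10, 9)) = -35541 - 1*1 = -35541 - 1 = -35542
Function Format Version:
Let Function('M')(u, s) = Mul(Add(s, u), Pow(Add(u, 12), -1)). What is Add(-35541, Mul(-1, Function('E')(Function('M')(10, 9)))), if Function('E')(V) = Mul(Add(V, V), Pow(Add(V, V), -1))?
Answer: -35542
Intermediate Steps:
Function('M')(u, s) = Mul(Pow(Add(12, u), -1), Add(s, u)) (Function('M')(u, s) = Mul(Add(s, u), Pow(Add(12, u), -1)) = Mul(Pow(Add(12, u), -1), Add(s, u)))
Function('E')(V) = 1 (Function('E')(V) = Mul(Mul(2, V), Pow(Mul(2, V), -1)) = Mul(Mul(2, V), Mul(Rational(1, 2), Pow(V, -1))) = 1)
Add(-35541, Mul(-1, Function('E')(Function('M')(10, 9)))) = Add(-35541, Mul(-1, 1)) = Add(-35541, -1) = -35542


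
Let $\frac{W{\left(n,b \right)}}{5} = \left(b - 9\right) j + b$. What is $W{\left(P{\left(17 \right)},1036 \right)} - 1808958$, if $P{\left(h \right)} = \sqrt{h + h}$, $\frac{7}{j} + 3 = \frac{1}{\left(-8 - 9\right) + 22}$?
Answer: $- \frac{3633231}{2} \approx -1.8166 \cdot 10^{6}$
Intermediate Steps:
$j = - \frac{5}{2}$ ($j = \frac{7}{-3 + \frac{1}{\left(-8 - 9\right) + 22}} = \frac{7}{-3 + \frac{1}{-17 + 22}} = \frac{7}{-3 + \frac{1}{5}} = \frac{7}{- \frac{14}{5}} = 7 \left(- \frac{5}{14}\right) = - \frac{5}{2} \approx -2.5$)
$P{\left(h \right)} = \sqrt{2} \sqrt{h}$ ($P{\left(h \right)} = \sqrt{2 h} = \sqrt{2} \sqrt{h}$)
$W{\left(n,b \right)} = \frac{225}{2} - \frac{15 b}{2}$ ($W{\left(n,b \right)} = 5 \left(\left(b - 9\right) \left(- \frac{5}{2}\right) + b\right) = 5 \left(\left(-9 + b\right) \left(- \frac{5}{2}\right) + b\right) = 5 \left(\left(\frac{45}{2} - \frac{5 b}{2}\right) + b\right) = 5 \left(\frac{45}{2} - \frac{3 b}{2}\right) = \frac{225}{2} - \frac{15 b}{2}$)
$W{\left(P{\left(17 \right)},1036 \right)} - 1808958 = \left(\frac{225}{2} - 7770\right) - 1808958 = - \frac{15315}{2} - 1808958 = - \frac{3633231}{2}$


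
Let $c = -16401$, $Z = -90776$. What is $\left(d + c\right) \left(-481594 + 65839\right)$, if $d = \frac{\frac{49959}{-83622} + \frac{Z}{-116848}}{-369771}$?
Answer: $\frac{12220584075257084370255}{1792190429161} \approx 6.8188 \cdot 10^{9}$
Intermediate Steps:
$d = - \frac{2609020}{5376571287483}$ ($d = \frac{\frac{49959}{-83622} - \frac{90776}{-116848}}{-369771} = \left(49959 \left(- \frac{1}{83622}\right) - - \frac{11347}{14606}\right) \left(- \frac{1}{369771}\right) = \left(- \frac{2379}{3982} + \frac{11347}{14606}\right) \left(- \frac{1}{369771}\right) = \frac{2609020}{14540273} \left(- \frac{1}{369771}\right) = - \frac{2609020}{5376571287483} \approx -4.8526 \cdot 10^{-7}$)
$\left(d + c\right) \left(-481594 + 65839\right) = \left(- \frac{2609020}{5376571287483} - 16401\right) \left(-481594 + 65839\right) = \left(- \frac{88181145688617703}{5376571287483}\right) \left(-415755\right) = \frac{12220584075257084370255}{1792190429161}$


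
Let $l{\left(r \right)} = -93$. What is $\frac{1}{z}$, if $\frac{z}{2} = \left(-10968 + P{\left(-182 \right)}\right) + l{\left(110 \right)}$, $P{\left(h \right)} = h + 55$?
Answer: $- \frac{1}{22376} \approx -4.4691 \cdot 10^{-5}$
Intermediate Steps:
$P{\left(h \right)} = 55 + h$
$z = -22376$ ($z = 2 \left(\left(-10968 + \left(55 - 182\right)\right) - 93\right) = 2 \left(\left(-10968 - 127\right) - 93\right) = 2 \left(-11095 - 93\right) = 2 \left(-11188\right) = -22376$)
$\frac{1}{z} = \frac{1}{-22376} = - \frac{1}{22376}$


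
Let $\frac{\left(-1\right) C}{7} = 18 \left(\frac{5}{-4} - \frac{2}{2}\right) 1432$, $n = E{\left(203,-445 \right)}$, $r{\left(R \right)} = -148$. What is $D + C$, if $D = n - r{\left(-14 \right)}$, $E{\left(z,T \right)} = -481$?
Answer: $405639$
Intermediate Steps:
$n = -481$
$C = 405972$ ($C = - 7 \cdot 18 \left(\frac{5}{-4} - \frac{2}{2}\right) 1432 = - 7 \cdot 18 \left(5 \left(- \frac{1}{4}\right) - 1\right) 1432 = - 7 \cdot 18 \left(- \frac{5}{4} - 1\right) 1432 = - 7 \cdot 18 \left(- \frac{9}{4}\right) 1432 = - 7 \left(\left(- \frac{81}{2}\right) 1432\right) = \left(-7\right) \left(-57996\right) = 405972$)
$D = -333$ ($D = -481 - -148 = -481 + 148 = -333$)
$D + C = -333 + 405972 = 405639$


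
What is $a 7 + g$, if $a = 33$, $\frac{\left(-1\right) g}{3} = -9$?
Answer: $258$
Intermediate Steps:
$g = 27$ ($g = \left(-3\right) \left(-9\right) = 27$)
$a 7 + g = 33 \cdot 7 + 27 = 231 + 27 = 258$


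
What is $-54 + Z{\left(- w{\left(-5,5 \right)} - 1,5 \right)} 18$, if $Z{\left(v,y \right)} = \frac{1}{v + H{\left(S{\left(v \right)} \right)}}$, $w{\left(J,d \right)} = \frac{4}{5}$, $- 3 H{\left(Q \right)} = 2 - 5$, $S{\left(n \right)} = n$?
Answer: $- \frac{153}{2} \approx -76.5$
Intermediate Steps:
$H{\left(Q \right)} = 1$ ($H{\left(Q \right)} = - \frac{2 - 5}{3} = \left(- \frac{1}{3}\right) \left(-3\right) = 1$)
$w{\left(J,d \right)} = \frac{4}{5}$ ($w{\left(J,d \right)} = 4 \cdot \frac{1}{5} = \frac{4}{5}$)
$Z{\left(v,y \right)} = \frac{1}{1 + v}$ ($Z{\left(v,y \right)} = \frac{1}{v + 1} = \frac{1}{1 + v}$)
$-54 + Z{\left(- w{\left(-5,5 \right)} - 1,5 \right)} 18 = -54 + \frac{1}{1 - \frac{9}{5}} \cdot 18 = -54 + \frac{1}{- \frac{4}{5}} \cdot 18 = -54 - \frac{45}{2} = - \frac{153}{2}$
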